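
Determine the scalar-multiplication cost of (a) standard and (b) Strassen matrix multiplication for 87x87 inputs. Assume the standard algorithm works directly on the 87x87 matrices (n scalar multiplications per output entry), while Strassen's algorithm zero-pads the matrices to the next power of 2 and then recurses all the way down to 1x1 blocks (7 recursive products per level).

Matrix multiplication for 87x87 matrices:

Strassen's algorithm requires power-of-2 dimensions. Pad 87x87 to 128x128 (next power of 2).

Standard algorithm: 87^3 = 658503 multiplications
Strassen's algorithm: 7^(log2(128)) = 7^7 = 823543 multiplications
Difference: 658503 - 823543 = -165040 (Strassen uses MORE here due to padding overhead — for small or just-over-power-of-2 n, padding can outweigh the per-level savings)

Standard: 658503 multiplications (87^3). Strassen: 823543 multiplications (7^7, after padding to 128x128). Strassen reduces 8 recursive multiplications to 7 at each level.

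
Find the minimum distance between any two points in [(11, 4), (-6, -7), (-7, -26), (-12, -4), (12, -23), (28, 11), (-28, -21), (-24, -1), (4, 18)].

Computing all pairwise distances among 9 points:

d((11, 4), (-6, -7)) = 20.2485
d((11, 4), (-7, -26)) = 34.9857
d((11, 4), (-12, -4)) = 24.3516
d((11, 4), (12, -23)) = 27.0185
d((11, 4), (28, 11)) = 18.3848
d((11, 4), (-28, -21)) = 46.3249
d((11, 4), (-24, -1)) = 35.3553
d((11, 4), (4, 18)) = 15.6525
d((-6, -7), (-7, -26)) = 19.0263
d((-6, -7), (-12, -4)) = 6.7082 <-- minimum
d((-6, -7), (12, -23)) = 24.0832
d((-6, -7), (28, 11)) = 38.4708
d((-6, -7), (-28, -21)) = 26.0768
d((-6, -7), (-24, -1)) = 18.9737
d((-6, -7), (4, 18)) = 26.9258
d((-7, -26), (-12, -4)) = 22.561
d((-7, -26), (12, -23)) = 19.2354
d((-7, -26), (28, 11)) = 50.9313
d((-7, -26), (-28, -21)) = 21.587
d((-7, -26), (-24, -1)) = 30.2324
d((-7, -26), (4, 18)) = 45.3542
d((-12, -4), (12, -23)) = 30.6105
d((-12, -4), (28, 11)) = 42.72
d((-12, -4), (-28, -21)) = 23.3452
d((-12, -4), (-24, -1)) = 12.3693
d((-12, -4), (4, 18)) = 27.2029
d((12, -23), (28, 11)) = 37.5766
d((12, -23), (-28, -21)) = 40.05
d((12, -23), (-24, -1)) = 42.19
d((12, -23), (4, 18)) = 41.7732
d((28, 11), (-28, -21)) = 64.4981
d((28, 11), (-24, -1)) = 53.3667
d((28, 11), (4, 18)) = 25.0
d((-28, -21), (-24, -1)) = 20.3961
d((-28, -21), (4, 18)) = 50.448
d((-24, -1), (4, 18)) = 33.8378

Closest pair: (-6, -7) and (-12, -4) with distance 6.7082

The closest pair is (-6, -7) and (-12, -4) with Euclidean distance 6.7082. For 9 points, brute-force pairwise comparison is shown above. For large n, the divide-and-conquer algorithm (sort by x, recurse on halves, check the dividing strip) achieves O(n log n).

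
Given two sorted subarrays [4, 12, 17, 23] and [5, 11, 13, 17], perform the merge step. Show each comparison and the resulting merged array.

Merging process:

Compare 4 vs 5: take 4 from left. Merged: [4]
Compare 12 vs 5: take 5 from right. Merged: [4, 5]
Compare 12 vs 11: take 11 from right. Merged: [4, 5, 11]
Compare 12 vs 13: take 12 from left. Merged: [4, 5, 11, 12]
Compare 17 vs 13: take 13 from right. Merged: [4, 5, 11, 12, 13]
Compare 17 vs 17: take 17 from left. Merged: [4, 5, 11, 12, 13, 17]
Compare 23 vs 17: take 17 from right. Merged: [4, 5, 11, 12, 13, 17, 17]
Append remaining from left: [23]. Merged: [4, 5, 11, 12, 13, 17, 17, 23]

Final merged array: [4, 5, 11, 12, 13, 17, 17, 23]
Total comparisons: 7

The merged array is [4, 5, 11, 12, 13, 17, 17, 23], requiring 7 comparisons. The merge step runs in O(n) time where n is the total number of elements.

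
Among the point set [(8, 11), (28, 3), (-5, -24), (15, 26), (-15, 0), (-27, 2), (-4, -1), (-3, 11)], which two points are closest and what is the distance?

Computing all pairwise distances among 8 points:

d((8, 11), (28, 3)) = 21.5407
d((8, 11), (-5, -24)) = 37.3363
d((8, 11), (15, 26)) = 16.5529
d((8, 11), (-15, 0)) = 25.4951
d((8, 11), (-27, 2)) = 36.1386
d((8, 11), (-4, -1)) = 16.9706
d((8, 11), (-3, 11)) = 11.0 <-- minimum
d((28, 3), (-5, -24)) = 42.638
d((28, 3), (15, 26)) = 26.4197
d((28, 3), (-15, 0)) = 43.1045
d((28, 3), (-27, 2)) = 55.0091
d((28, 3), (-4, -1)) = 32.249
d((28, 3), (-3, 11)) = 32.0156
d((-5, -24), (15, 26)) = 53.8516
d((-5, -24), (-15, 0)) = 26.0
d((-5, -24), (-27, 2)) = 34.0588
d((-5, -24), (-4, -1)) = 23.0217
d((-5, -24), (-3, 11)) = 35.0571
d((15, 26), (-15, 0)) = 39.6989
d((15, 26), (-27, 2)) = 48.3735
d((15, 26), (-4, -1)) = 33.0151
d((15, 26), (-3, 11)) = 23.4307
d((-15, 0), (-27, 2)) = 12.1655
d((-15, 0), (-4, -1)) = 11.0454
d((-15, 0), (-3, 11)) = 16.2788
d((-27, 2), (-4, -1)) = 23.1948
d((-27, 2), (-3, 11)) = 25.632
d((-4, -1), (-3, 11)) = 12.0416

Closest pair: (8, 11) and (-3, 11) with distance 11.0

The closest pair is (8, 11) and (-3, 11) with Euclidean distance 11.0. For 8 points, brute-force pairwise comparison is shown above. For large n, the divide-and-conquer algorithm (sort by x, recurse on halves, check the dividing strip) achieves O(n log n).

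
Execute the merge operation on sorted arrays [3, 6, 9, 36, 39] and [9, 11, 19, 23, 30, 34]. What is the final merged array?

Merging process:

Compare 3 vs 9: take 3 from left. Merged: [3]
Compare 6 vs 9: take 6 from left. Merged: [3, 6]
Compare 9 vs 9: take 9 from left. Merged: [3, 6, 9]
Compare 36 vs 9: take 9 from right. Merged: [3, 6, 9, 9]
Compare 36 vs 11: take 11 from right. Merged: [3, 6, 9, 9, 11]
Compare 36 vs 19: take 19 from right. Merged: [3, 6, 9, 9, 11, 19]
Compare 36 vs 23: take 23 from right. Merged: [3, 6, 9, 9, 11, 19, 23]
Compare 36 vs 30: take 30 from right. Merged: [3, 6, 9, 9, 11, 19, 23, 30]
Compare 36 vs 34: take 34 from right. Merged: [3, 6, 9, 9, 11, 19, 23, 30, 34]
Append remaining from left: [36, 39]. Merged: [3, 6, 9, 9, 11, 19, 23, 30, 34, 36, 39]

Final merged array: [3, 6, 9, 9, 11, 19, 23, 30, 34, 36, 39]
Total comparisons: 9

The merged array is [3, 6, 9, 9, 11, 19, 23, 30, 34, 36, 39], requiring 9 comparisons. The merge step runs in O(n) time where n is the total number of elements.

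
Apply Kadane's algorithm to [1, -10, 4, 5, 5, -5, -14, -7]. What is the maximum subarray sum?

Using Kadane's algorithm on [1, -10, 4, 5, 5, -5, -14, -7]:

Scanning through the array:
Position 1 (value -10): max_ending_here = -9, max_so_far = 1
Position 2 (value 4): max_ending_here = 4, max_so_far = 4
Position 3 (value 5): max_ending_here = 9, max_so_far = 9
Position 4 (value 5): max_ending_here = 14, max_so_far = 14
Position 5 (value -5): max_ending_here = 9, max_so_far = 14
Position 6 (value -14): max_ending_here = -5, max_so_far = 14
Position 7 (value -7): max_ending_here = -7, max_so_far = 14

Maximum subarray: [4, 5, 5]
Maximum sum: 14

The maximum subarray is [4, 5, 5] with sum 14. This subarray runs from index 2 to index 4.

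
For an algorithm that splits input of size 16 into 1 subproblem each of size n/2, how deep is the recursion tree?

For divide and conquer with division factor 2:

Problem sizes at each level:
Level 0: 16
Level 1: 8
Level 2: 4
Level 3: 2
Level 4: 1

The root is level 0 and the size-1 base case is level 4 (the tree spans levels 0 through 4, i.e. 5 levels counting the root), so the depth is the number of divisions: log_2(16) = 4

The recursion tree depth is log_2(16) = 4. At each level, the problem size is divided by 2, so it takes 4 divisions to reduce to a base case of size 1. The algorithm makes 1 recursive call at each level.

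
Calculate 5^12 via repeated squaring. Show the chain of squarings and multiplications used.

Computing 5^12 by squaring (build up from 5^1; each line after the first costs one multiplication):

5^1 = 5
5^2 = (5^1)^2 = 5^2 = 25
5^3 = 5 * 5^2 = 5 * 25 = 125
5^6 = (5^3)^2 = 125^2 = 15625
5^12 = (5^6)^2 = 15625^2 = 244140625

Result: 244140625
Multiplications needed: 4 (4 lines after 5^1)

5^12 = 244140625. Using exponentiation by squaring, this requires 4 multiplications. The key idea: if the exponent is even, square the half-power; if odd, multiply by the base once.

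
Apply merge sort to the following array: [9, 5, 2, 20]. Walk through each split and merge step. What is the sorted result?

Merge sort trace:

Split: [9, 5, 2, 20] -> [9, 5] and [2, 20]
  Split: [9, 5] -> [9] and [5]
  Merge: [9] + [5] -> [5, 9]
  Split: [2, 20] -> [2] and [20]
  Merge: [2] + [20] -> [2, 20]
Merge: [5, 9] + [2, 20] -> [2, 5, 9, 20]

Final sorted array: [2, 5, 9, 20]

The merge sort proceeds by recursively splitting the array and merging sorted halves.
After all merges, the sorted array is [2, 5, 9, 20].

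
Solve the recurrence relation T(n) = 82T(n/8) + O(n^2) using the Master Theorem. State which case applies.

Master Theorem for T(n) = 82T(n/8) + O(n^2):

a = 82, b = 8, c = 2
log_b(a) = log_8(82) = 2.1192

Case 1: c = 2 < log_8(82) = 2.1192
T(n) = O(n^(log_8 82))

For T(n) = 82T(n/8) + O(n^2): log_8(82) = 2.1192. This is Case 1 of the Master Theorem (c < log_b(a), work dominated by leaves), giving O(n^(log_8 82)).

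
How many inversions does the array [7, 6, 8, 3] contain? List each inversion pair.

Finding inversions in [7, 6, 8, 3]:

(0, 1): arr[0]=7 > arr[1]=6
(0, 3): arr[0]=7 > arr[3]=3
(1, 3): arr[1]=6 > arr[3]=3
(2, 3): arr[2]=8 > arr[3]=3

Total inversions: 4

The array has 4 inversion(s): (0,1), (0,3), (1,3), (2,3). Each pair (i,j) satisfies i < j and arr[i] > arr[j].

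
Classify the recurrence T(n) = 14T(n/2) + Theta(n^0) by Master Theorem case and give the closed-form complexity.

Master Theorem for T(n) = 14T(n/2) + O(n^0):

a = 14, b = 2, c = 0
log_b(a) = log_2(14) = 3.8074

Case 1: c = 0 < log_2(14) = 3.8074
T(n) = O(n^(log_2 14))

For T(n) = 14T(n/2) + O(n^0): log_2(14) = 3.8074. This is Case 1 of the Master Theorem (c < log_b(a), work dominated by leaves), giving O(n^(log_2 14)).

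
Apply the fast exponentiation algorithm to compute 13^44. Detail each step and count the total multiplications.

Computing 13^44 by squaring (build up from 13^1; each line after the first costs one multiplication):

13^1 = 13
13^2 = (13^1)^2 = 13^2 = 169
13^4 = (13^2)^2 = 169^2 = 28561
13^5 = 13 * 13^4 = 13 * 28561 = 371293
13^10 = (13^5)^2 = 371293^2 = 137858491849
13^11 = 13 * 13^10 = 13 * 137858491849 = 1792160394037
13^22 = (13^11)^2 = 1792160394037^2 = 3211838877954855105157369
13^44 = (13^22)^2 = 3211838877954855105157369^2 = 10315908977942302627204470186314316211062255002161

Result: 10315908977942302627204470186314316211062255002161
Multiplications needed: 7 (7 lines after 13^1)

13^44 = 10315908977942302627204470186314316211062255002161. Using exponentiation by squaring, this requires 7 multiplications. The key idea: if the exponent is even, square the half-power; if odd, multiply by the base once.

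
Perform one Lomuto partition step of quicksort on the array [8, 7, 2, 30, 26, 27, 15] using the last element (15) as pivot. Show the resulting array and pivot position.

Lomuto partition with pivot = 15:

Initial array: [8, 7, 2, 30, 26, 27, 15]

arr[0]=8 <= 15: swap with position 0, array becomes [8, 7, 2, 30, 26, 27, 15]
arr[1]=7 <= 15: swap with position 1, array becomes [8, 7, 2, 30, 26, 27, 15]
arr[2]=2 <= 15: swap with position 2, array becomes [8, 7, 2, 30, 26, 27, 15]
arr[3]=30 > 15: no swap
arr[4]=26 > 15: no swap
arr[5]=27 > 15: no swap

Place pivot at position 3: [8, 7, 2, 15, 26, 27, 30]
Pivot position: 3

After partitioning with pivot 15, the array becomes [8, 7, 2, 15, 26, 27, 30]. The pivot is placed at index 3. All elements to the left of the pivot are <= 15, and all elements to the right are > 15.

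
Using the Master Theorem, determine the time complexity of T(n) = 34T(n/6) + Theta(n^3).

Master Theorem for T(n) = 34T(n/6) + O(n^3):

a = 34, b = 6, c = 3
log_b(a) = log_6(34) = 1.9681

Case 3: c = 3 > log_6(34) = 1.9681
T(n) = O(n^3) = O(n^3)

For T(n) = 34T(n/6) + O(n^3): log_6(34) = 1.9681. This is Case 3 of the Master Theorem (c > log_b(a), work dominated by root), giving O(n^3).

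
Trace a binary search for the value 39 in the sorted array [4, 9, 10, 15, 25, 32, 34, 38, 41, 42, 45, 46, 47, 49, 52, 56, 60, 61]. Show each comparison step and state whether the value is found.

Binary search for 39 in [4, 9, 10, 15, 25, 32, 34, 38, 41, 42, 45, 46, 47, 49, 52, 56, 60, 61]:

lo=0, hi=17, mid=8, arr[mid]=41 -> 41 > 39, search left half
lo=0, hi=7, mid=3, arr[mid]=15 -> 15 < 39, search right half
lo=4, hi=7, mid=5, arr[mid]=32 -> 32 < 39, search right half
lo=6, hi=7, mid=6, arr[mid]=34 -> 34 < 39, search right half
lo=7, hi=7, mid=7, arr[mid]=38 -> 38 < 39, search right half
lo=8 > hi=7, target 39 not found

Binary search determines that 39 is not in the array after 5 comparisons. The search space was exhausted without finding the target.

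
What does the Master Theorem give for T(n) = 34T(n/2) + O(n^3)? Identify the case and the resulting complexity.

Master Theorem for T(n) = 34T(n/2) + O(n^3):

a = 34, b = 2, c = 3
log_b(a) = log_2(34) = 5.0875

Case 1: c = 3 < log_2(34) = 5.0875
T(n) = O(n^(log_2 34))

For T(n) = 34T(n/2) + O(n^3): log_2(34) = 5.0875. This is Case 1 of the Master Theorem (c < log_b(a), work dominated by leaves), giving O(n^(log_2 34)).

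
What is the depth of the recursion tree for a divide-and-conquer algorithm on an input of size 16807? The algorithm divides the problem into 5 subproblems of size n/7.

For divide and conquer with division factor 7:

Problem sizes at each level:
Level 0: 16807
Level 1: 2401
Level 2: 343
Level 3: 49
Level 4: 7
Level 5: 1

The root is level 0 and the size-1 base case is level 5 (the tree spans levels 0 through 5, i.e. 6 levels counting the root), so the depth is the number of divisions: log_7(16807) = 5

The recursion tree depth is log_7(16807) = 5. At each level, the problem size is divided by 7, so it takes 5 divisions to reduce to a base case of size 1. The algorithm makes 5 recursive calls at each level.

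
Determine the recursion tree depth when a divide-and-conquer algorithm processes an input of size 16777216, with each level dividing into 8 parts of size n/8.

For divide and conquer with division factor 8:

Problem sizes at each level:
Level 0: 16777216
Level 1: 2097152
Level 2: 262144
Level 3: 32768
Level 4: 4096
Level 5: 512
Level 6: 64
Level 7: 8
Level 8: 1

The root is level 0 and the size-1 base case is level 8 (the tree spans levels 0 through 8, i.e. 9 levels counting the root), so the depth is the number of divisions: log_8(16777216) = 8

The recursion tree depth is log_8(16777216) = 8. At each level, the problem size is divided by 8, so it takes 8 divisions to reduce to a base case of size 1. The algorithm makes 8 recursive calls at each level.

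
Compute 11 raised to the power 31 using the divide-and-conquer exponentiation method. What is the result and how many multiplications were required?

Computing 11^31 by squaring (build up from 11^1; each line after the first costs one multiplication):

11^1 = 11
11^2 = (11^1)^2 = 11^2 = 121
11^3 = 11 * 11^2 = 11 * 121 = 1331
11^6 = (11^3)^2 = 1331^2 = 1771561
11^7 = 11 * 11^6 = 11 * 1771561 = 19487171
11^14 = (11^7)^2 = 19487171^2 = 379749833583241
11^15 = 11 * 11^14 = 11 * 379749833583241 = 4177248169415651
11^30 = (11^15)^2 = 4177248169415651^2 = 17449402268886407318558803753801
11^31 = 11 * 11^30 = 11 * 17449402268886407318558803753801 = 191943424957750480504146841291811

Result: 191943424957750480504146841291811
Multiplications needed: 8 (8 lines after 11^1)

11^31 = 191943424957750480504146841291811. Using exponentiation by squaring, this requires 8 multiplications. The key idea: if the exponent is even, square the half-power; if odd, multiply by the base once.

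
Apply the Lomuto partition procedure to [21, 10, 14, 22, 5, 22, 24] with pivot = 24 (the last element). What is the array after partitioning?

Lomuto partition with pivot = 24:

Initial array: [21, 10, 14, 22, 5, 22, 24]

arr[0]=21 <= 24: swap with position 0, array becomes [21, 10, 14, 22, 5, 22, 24]
arr[1]=10 <= 24: swap with position 1, array becomes [21, 10, 14, 22, 5, 22, 24]
arr[2]=14 <= 24: swap with position 2, array becomes [21, 10, 14, 22, 5, 22, 24]
arr[3]=22 <= 24: swap with position 3, array becomes [21, 10, 14, 22, 5, 22, 24]
arr[4]=5 <= 24: swap with position 4, array becomes [21, 10, 14, 22, 5, 22, 24]
arr[5]=22 <= 24: swap with position 5, array becomes [21, 10, 14, 22, 5, 22, 24]

Place pivot at position 6: [21, 10, 14, 22, 5, 22, 24]
Pivot position: 6

After partitioning with pivot 24, the array becomes [21, 10, 14, 22, 5, 22, 24]. The pivot is placed at index 6. All elements to the left of the pivot are <= 24, and all elements to the right are > 24.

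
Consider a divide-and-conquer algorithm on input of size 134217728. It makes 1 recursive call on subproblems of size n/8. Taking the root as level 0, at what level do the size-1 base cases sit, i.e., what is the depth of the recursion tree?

For divide and conquer with division factor 8:

Problem sizes at each level:
Level 0: 134217728
Level 1: 16777216
Level 2: 2097152
Level 3: 262144
Level 4: 32768
Level 5: 4096
Level 6: 512
Level 7: 64
Level 8: 8
Level 9: 1

The root is level 0 and the size-1 base case is level 9 (the tree spans levels 0 through 9, i.e. 10 levels counting the root), so the depth is the number of divisions: log_8(134217728) = 9

The recursion tree depth is log_8(134217728) = 9. At each level, the problem size is divided by 8, so it takes 9 divisions to reduce to a base case of size 1. The algorithm makes 1 recursive call at each level.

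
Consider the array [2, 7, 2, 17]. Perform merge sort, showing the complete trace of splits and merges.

Merge sort trace:

Split: [2, 7, 2, 17] -> [2, 7] and [2, 17]
  Split: [2, 7] -> [2] and [7]
  Merge: [2] + [7] -> [2, 7]
  Split: [2, 17] -> [2] and [17]
  Merge: [2] + [17] -> [2, 17]
Merge: [2, 7] + [2, 17] -> [2, 2, 7, 17]

Final sorted array: [2, 2, 7, 17]

The merge sort proceeds by recursively splitting the array and merging sorted halves.
After all merges, the sorted array is [2, 2, 7, 17].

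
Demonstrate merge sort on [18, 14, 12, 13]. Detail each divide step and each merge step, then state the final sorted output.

Merge sort trace:

Split: [18, 14, 12, 13] -> [18, 14] and [12, 13]
  Split: [18, 14] -> [18] and [14]
  Merge: [18] + [14] -> [14, 18]
  Split: [12, 13] -> [12] and [13]
  Merge: [12] + [13] -> [12, 13]
Merge: [14, 18] + [12, 13] -> [12, 13, 14, 18]

Final sorted array: [12, 13, 14, 18]

The merge sort proceeds by recursively splitting the array and merging sorted halves.
After all merges, the sorted array is [12, 13, 14, 18].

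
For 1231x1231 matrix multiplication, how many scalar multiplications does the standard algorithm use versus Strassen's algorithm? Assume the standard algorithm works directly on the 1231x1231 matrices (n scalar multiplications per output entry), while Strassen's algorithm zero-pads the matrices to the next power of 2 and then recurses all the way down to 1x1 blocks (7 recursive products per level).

Matrix multiplication for 1231x1231 matrices:

Strassen's algorithm requires power-of-2 dimensions. Pad 1231x1231 to 2048x2048 (next power of 2).

Standard algorithm: 1231^3 = 1865409391 multiplications
Strassen's algorithm: 7^(log2(2048)) = 7^11 = 1977326743 multiplications
Difference: 1865409391 - 1977326743 = -111917352 (Strassen uses MORE here due to padding overhead — for small or just-over-power-of-2 n, padding can outweigh the per-level savings)

Standard: 1865409391 multiplications (1231^3). Strassen: 1977326743 multiplications (7^11, after padding to 2048x2048). Strassen reduces 8 recursive multiplications to 7 at each level.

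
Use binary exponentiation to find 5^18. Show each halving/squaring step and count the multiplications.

Computing 5^18 by squaring (build up from 5^1; each line after the first costs one multiplication):

5^1 = 5
5^2 = (5^1)^2 = 5^2 = 25
5^4 = (5^2)^2 = 25^2 = 625
5^8 = (5^4)^2 = 625^2 = 390625
5^9 = 5 * 5^8 = 5 * 390625 = 1953125
5^18 = (5^9)^2 = 1953125^2 = 3814697265625

Result: 3814697265625
Multiplications needed: 5 (5 lines after 5^1)

5^18 = 3814697265625. Using exponentiation by squaring, this requires 5 multiplications. The key idea: if the exponent is even, square the half-power; if odd, multiply by the base once.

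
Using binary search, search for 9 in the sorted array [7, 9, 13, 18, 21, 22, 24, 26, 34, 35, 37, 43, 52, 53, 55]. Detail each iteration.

Binary search for 9 in [7, 9, 13, 18, 21, 22, 24, 26, 34, 35, 37, 43, 52, 53, 55]:

lo=0, hi=14, mid=7, arr[mid]=26 -> 26 > 9, search left half
lo=0, hi=6, mid=3, arr[mid]=18 -> 18 > 9, search left half
lo=0, hi=2, mid=1, arr[mid]=9 -> Found target at index 1!

Binary search finds 9 at index 1 after 3 comparisons. The search repeatedly halves the search space by comparing with the middle element.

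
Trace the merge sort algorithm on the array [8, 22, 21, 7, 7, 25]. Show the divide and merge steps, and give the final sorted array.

Merge sort trace:

Split: [8, 22, 21, 7, 7, 25] -> [8, 22, 21] and [7, 7, 25]
  Split: [8, 22, 21] -> [8] and [22, 21]
    Split: [22, 21] -> [22] and [21]
    Merge: [22] + [21] -> [21, 22]
  Merge: [8] + [21, 22] -> [8, 21, 22]
  Split: [7, 7, 25] -> [7] and [7, 25]
    Split: [7, 25] -> [7] and [25]
    Merge: [7] + [25] -> [7, 25]
  Merge: [7] + [7, 25] -> [7, 7, 25]
Merge: [8, 21, 22] + [7, 7, 25] -> [7, 7, 8, 21, 22, 25]

Final sorted array: [7, 7, 8, 21, 22, 25]

The merge sort proceeds by recursively splitting the array and merging sorted halves.
After all merges, the sorted array is [7, 7, 8, 21, 22, 25].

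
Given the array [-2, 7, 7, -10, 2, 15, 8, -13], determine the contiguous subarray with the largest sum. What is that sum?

Using Kadane's algorithm on [-2, 7, 7, -10, 2, 15, 8, -13]:

Scanning through the array:
Position 1 (value 7): max_ending_here = 7, max_so_far = 7
Position 2 (value 7): max_ending_here = 14, max_so_far = 14
Position 3 (value -10): max_ending_here = 4, max_so_far = 14
Position 4 (value 2): max_ending_here = 6, max_so_far = 14
Position 5 (value 15): max_ending_here = 21, max_so_far = 21
Position 6 (value 8): max_ending_here = 29, max_so_far = 29
Position 7 (value -13): max_ending_here = 16, max_so_far = 29

Maximum subarray: [7, 7, -10, 2, 15, 8]
Maximum sum: 29

The maximum subarray is [7, 7, -10, 2, 15, 8] with sum 29. This subarray runs from index 1 to index 6.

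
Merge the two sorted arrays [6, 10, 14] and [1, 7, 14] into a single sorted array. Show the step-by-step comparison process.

Merging process:

Compare 6 vs 1: take 1 from right. Merged: [1]
Compare 6 vs 7: take 6 from left. Merged: [1, 6]
Compare 10 vs 7: take 7 from right. Merged: [1, 6, 7]
Compare 10 vs 14: take 10 from left. Merged: [1, 6, 7, 10]
Compare 14 vs 14: take 14 from left. Merged: [1, 6, 7, 10, 14]
Append remaining from right: [14]. Merged: [1, 6, 7, 10, 14, 14]

Final merged array: [1, 6, 7, 10, 14, 14]
Total comparisons: 5

The merged array is [1, 6, 7, 10, 14, 14], requiring 5 comparisons. The merge step runs in O(n) time where n is the total number of elements.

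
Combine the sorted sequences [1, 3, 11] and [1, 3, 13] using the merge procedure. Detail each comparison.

Merging process:

Compare 1 vs 1: take 1 from left. Merged: [1]
Compare 3 vs 1: take 1 from right. Merged: [1, 1]
Compare 3 vs 3: take 3 from left. Merged: [1, 1, 3]
Compare 11 vs 3: take 3 from right. Merged: [1, 1, 3, 3]
Compare 11 vs 13: take 11 from left. Merged: [1, 1, 3, 3, 11]
Append remaining from right: [13]. Merged: [1, 1, 3, 3, 11, 13]

Final merged array: [1, 1, 3, 3, 11, 13]
Total comparisons: 5

The merged array is [1, 1, 3, 3, 11, 13], requiring 5 comparisons. The merge step runs in O(n) time where n is the total number of elements.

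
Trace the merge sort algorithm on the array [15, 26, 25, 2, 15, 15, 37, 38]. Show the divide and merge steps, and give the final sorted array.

Merge sort trace:

Split: [15, 26, 25, 2, 15, 15, 37, 38] -> [15, 26, 25, 2] and [15, 15, 37, 38]
  Split: [15, 26, 25, 2] -> [15, 26] and [25, 2]
    Split: [15, 26] -> [15] and [26]
    Merge: [15] + [26] -> [15, 26]
    Split: [25, 2] -> [25] and [2]
    Merge: [25] + [2] -> [2, 25]
  Merge: [15, 26] + [2, 25] -> [2, 15, 25, 26]
  Split: [15, 15, 37, 38] -> [15, 15] and [37, 38]
    Split: [15, 15] -> [15] and [15]
    Merge: [15] + [15] -> [15, 15]
    Split: [37, 38] -> [37] and [38]
    Merge: [37] + [38] -> [37, 38]
  Merge: [15, 15] + [37, 38] -> [15, 15, 37, 38]
Merge: [2, 15, 25, 26] + [15, 15, 37, 38] -> [2, 15, 15, 15, 25, 26, 37, 38]

Final sorted array: [2, 15, 15, 15, 25, 26, 37, 38]

The merge sort proceeds by recursively splitting the array and merging sorted halves.
After all merges, the sorted array is [2, 15, 15, 15, 25, 26, 37, 38].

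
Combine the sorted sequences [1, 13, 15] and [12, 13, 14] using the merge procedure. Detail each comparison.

Merging process:

Compare 1 vs 12: take 1 from left. Merged: [1]
Compare 13 vs 12: take 12 from right. Merged: [1, 12]
Compare 13 vs 13: take 13 from left. Merged: [1, 12, 13]
Compare 15 vs 13: take 13 from right. Merged: [1, 12, 13, 13]
Compare 15 vs 14: take 14 from right. Merged: [1, 12, 13, 13, 14]
Append remaining from left: [15]. Merged: [1, 12, 13, 13, 14, 15]

Final merged array: [1, 12, 13, 13, 14, 15]
Total comparisons: 5

The merged array is [1, 12, 13, 13, 14, 15], requiring 5 comparisons. The merge step runs in O(n) time where n is the total number of elements.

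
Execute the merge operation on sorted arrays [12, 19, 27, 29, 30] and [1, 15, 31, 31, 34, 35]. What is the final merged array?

Merging process:

Compare 12 vs 1: take 1 from right. Merged: [1]
Compare 12 vs 15: take 12 from left. Merged: [1, 12]
Compare 19 vs 15: take 15 from right. Merged: [1, 12, 15]
Compare 19 vs 31: take 19 from left. Merged: [1, 12, 15, 19]
Compare 27 vs 31: take 27 from left. Merged: [1, 12, 15, 19, 27]
Compare 29 vs 31: take 29 from left. Merged: [1, 12, 15, 19, 27, 29]
Compare 30 vs 31: take 30 from left. Merged: [1, 12, 15, 19, 27, 29, 30]
Append remaining from right: [31, 31, 34, 35]. Merged: [1, 12, 15, 19, 27, 29, 30, 31, 31, 34, 35]

Final merged array: [1, 12, 15, 19, 27, 29, 30, 31, 31, 34, 35]
Total comparisons: 7

The merged array is [1, 12, 15, 19, 27, 29, 30, 31, 31, 34, 35], requiring 7 comparisons. The merge step runs in O(n) time where n is the total number of elements.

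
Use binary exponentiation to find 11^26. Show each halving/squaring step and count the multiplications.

Computing 11^26 by squaring (build up from 11^1; each line after the first costs one multiplication):

11^1 = 11
11^2 = (11^1)^2 = 11^2 = 121
11^3 = 11 * 11^2 = 11 * 121 = 1331
11^6 = (11^3)^2 = 1331^2 = 1771561
11^12 = (11^6)^2 = 1771561^2 = 3138428376721
11^13 = 11 * 11^12 = 11 * 3138428376721 = 34522712143931
11^26 = (11^13)^2 = 34522712143931^2 = 1191817653772720942460132761

Result: 1191817653772720942460132761
Multiplications needed: 6 (6 lines after 11^1)

11^26 = 1191817653772720942460132761. Using exponentiation by squaring, this requires 6 multiplications. The key idea: if the exponent is even, square the half-power; if odd, multiply by the base once.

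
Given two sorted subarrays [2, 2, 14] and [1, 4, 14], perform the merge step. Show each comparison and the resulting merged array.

Merging process:

Compare 2 vs 1: take 1 from right. Merged: [1]
Compare 2 vs 4: take 2 from left. Merged: [1, 2]
Compare 2 vs 4: take 2 from left. Merged: [1, 2, 2]
Compare 14 vs 4: take 4 from right. Merged: [1, 2, 2, 4]
Compare 14 vs 14: take 14 from left. Merged: [1, 2, 2, 4, 14]
Append remaining from right: [14]. Merged: [1, 2, 2, 4, 14, 14]

Final merged array: [1, 2, 2, 4, 14, 14]
Total comparisons: 5

The merged array is [1, 2, 2, 4, 14, 14], requiring 5 comparisons. The merge step runs in O(n) time where n is the total number of elements.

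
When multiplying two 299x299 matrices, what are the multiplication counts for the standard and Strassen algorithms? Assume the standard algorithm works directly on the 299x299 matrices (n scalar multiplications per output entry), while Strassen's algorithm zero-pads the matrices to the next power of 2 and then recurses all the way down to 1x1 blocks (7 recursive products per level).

Matrix multiplication for 299x299 matrices:

Strassen's algorithm requires power-of-2 dimensions. Pad 299x299 to 512x512 (next power of 2).

Standard algorithm: 299^3 = 26730899 multiplications
Strassen's algorithm: 7^(log2(512)) = 7^9 = 40353607 multiplications
Difference: 26730899 - 40353607 = -13622708 (Strassen uses MORE here due to padding overhead — for small or just-over-power-of-2 n, padding can outweigh the per-level savings)

Standard: 26730899 multiplications (299^3). Strassen: 40353607 multiplications (7^9, after padding to 512x512). Strassen reduces 8 recursive multiplications to 7 at each level.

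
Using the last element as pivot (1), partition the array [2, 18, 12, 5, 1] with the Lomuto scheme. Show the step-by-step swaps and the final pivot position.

Lomuto partition with pivot = 1:

Initial array: [2, 18, 12, 5, 1]

arr[0]=2 > 1: no swap
arr[1]=18 > 1: no swap
arr[2]=12 > 1: no swap
arr[3]=5 > 1: no swap

Place pivot at position 0: [1, 18, 12, 5, 2]
Pivot position: 0

After partitioning with pivot 1, the array becomes [1, 18, 12, 5, 2]. The pivot is placed at index 0. All elements to the left of the pivot are <= 1, and all elements to the right are > 1.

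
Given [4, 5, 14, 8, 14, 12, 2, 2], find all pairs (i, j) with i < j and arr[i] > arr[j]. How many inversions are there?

Finding inversions in [4, 5, 14, 8, 14, 12, 2, 2]:

(0, 6): arr[0]=4 > arr[6]=2
(0, 7): arr[0]=4 > arr[7]=2
(1, 6): arr[1]=5 > arr[6]=2
(1, 7): arr[1]=5 > arr[7]=2
(2, 3): arr[2]=14 > arr[3]=8
(2, 5): arr[2]=14 > arr[5]=12
(2, 6): arr[2]=14 > arr[6]=2
(2, 7): arr[2]=14 > arr[7]=2
(3, 6): arr[3]=8 > arr[6]=2
(3, 7): arr[3]=8 > arr[7]=2
(4, 5): arr[4]=14 > arr[5]=12
(4, 6): arr[4]=14 > arr[6]=2
(4, 7): arr[4]=14 > arr[7]=2
(5, 6): arr[5]=12 > arr[6]=2
(5, 7): arr[5]=12 > arr[7]=2

Total inversions: 15

The array has 15 inversion(s): (0,6), (0,7), (1,6), (1,7), (2,3), (2,5), (2,6), (2,7), (3,6), (3,7), (4,5), (4,6), (4,7), (5,6), (5,7). Each pair (i,j) satisfies i < j and arr[i] > arr[j].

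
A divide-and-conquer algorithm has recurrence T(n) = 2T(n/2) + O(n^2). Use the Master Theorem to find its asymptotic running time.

Master Theorem for T(n) = 2T(n/2) + O(n^2):

a = 2, b = 2, c = 2
log_b(a) = log_2(2) = 1.0000

Case 3: c = 2 > log_2(2) = 1.0000
T(n) = O(n^2) = O(n^2)

For T(n) = 2T(n/2) + O(n^2): log_2(2) = 1.0000. This is Case 3 of the Master Theorem (c > log_b(a), work dominated by root), giving O(n^2).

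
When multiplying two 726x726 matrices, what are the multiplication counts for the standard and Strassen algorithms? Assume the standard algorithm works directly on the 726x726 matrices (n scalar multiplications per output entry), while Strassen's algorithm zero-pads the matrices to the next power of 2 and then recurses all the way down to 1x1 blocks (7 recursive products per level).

Matrix multiplication for 726x726 matrices:

Strassen's algorithm requires power-of-2 dimensions. Pad 726x726 to 1024x1024 (next power of 2).

Standard algorithm: 726^3 = 382657176 multiplications
Strassen's algorithm: 7^(log2(1024)) = 7^10 = 282475249 multiplications
Savings: 382657176 - 282475249 = 100181927 multiplications

Standard: 382657176 multiplications (726^3). Strassen: 282475249 multiplications (7^10, after padding to 1024x1024). Strassen reduces 8 recursive multiplications to 7 at each level.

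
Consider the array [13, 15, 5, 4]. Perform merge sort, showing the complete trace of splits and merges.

Merge sort trace:

Split: [13, 15, 5, 4] -> [13, 15] and [5, 4]
  Split: [13, 15] -> [13] and [15]
  Merge: [13] + [15] -> [13, 15]
  Split: [5, 4] -> [5] and [4]
  Merge: [5] + [4] -> [4, 5]
Merge: [13, 15] + [4, 5] -> [4, 5, 13, 15]

Final sorted array: [4, 5, 13, 15]

The merge sort proceeds by recursively splitting the array and merging sorted halves.
After all merges, the sorted array is [4, 5, 13, 15].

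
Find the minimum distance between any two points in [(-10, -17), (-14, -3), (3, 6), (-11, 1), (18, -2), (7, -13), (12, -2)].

Computing all pairwise distances among 7 points:

d((-10, -17), (-14, -3)) = 14.5602
d((-10, -17), (3, 6)) = 26.4197
d((-10, -17), (-11, 1)) = 18.0278
d((-10, -17), (18, -2)) = 31.7648
d((-10, -17), (7, -13)) = 17.4642
d((-10, -17), (12, -2)) = 26.6271
d((-14, -3), (3, 6)) = 19.2354
d((-14, -3), (-11, 1)) = 5.0 <-- minimum
d((-14, -3), (18, -2)) = 32.0156
d((-14, -3), (7, -13)) = 23.2594
d((-14, -3), (12, -2)) = 26.0192
d((3, 6), (-11, 1)) = 14.8661
d((3, 6), (18, -2)) = 17.0
d((3, 6), (7, -13)) = 19.4165
d((3, 6), (12, -2)) = 12.0416
d((-11, 1), (18, -2)) = 29.1548
d((-11, 1), (7, -13)) = 22.8035
d((-11, 1), (12, -2)) = 23.1948
d((18, -2), (7, -13)) = 15.5563
d((18, -2), (12, -2)) = 6.0
d((7, -13), (12, -2)) = 12.083

Closest pair: (-14, -3) and (-11, 1) with distance 5.0

The closest pair is (-14, -3) and (-11, 1) with Euclidean distance 5.0. For 7 points, brute-force pairwise comparison is shown above. For large n, the divide-and-conquer algorithm (sort by x, recurse on halves, check the dividing strip) achieves O(n log n).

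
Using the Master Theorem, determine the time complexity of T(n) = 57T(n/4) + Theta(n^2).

Master Theorem for T(n) = 57T(n/4) + O(n^2):

a = 57, b = 4, c = 2
log_b(a) = log_4(57) = 2.9164

Case 1: c = 2 < log_4(57) = 2.9164
T(n) = O(n^(log_4 57))

For T(n) = 57T(n/4) + O(n^2): log_4(57) = 2.9164. This is Case 1 of the Master Theorem (c < log_b(a), work dominated by leaves), giving O(n^(log_4 57)).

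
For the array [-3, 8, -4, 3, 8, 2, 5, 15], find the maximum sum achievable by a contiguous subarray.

Using Kadane's algorithm on [-3, 8, -4, 3, 8, 2, 5, 15]:

Scanning through the array:
Position 1 (value 8): max_ending_here = 8, max_so_far = 8
Position 2 (value -4): max_ending_here = 4, max_so_far = 8
Position 3 (value 3): max_ending_here = 7, max_so_far = 8
Position 4 (value 8): max_ending_here = 15, max_so_far = 15
Position 5 (value 2): max_ending_here = 17, max_so_far = 17
Position 6 (value 5): max_ending_here = 22, max_so_far = 22
Position 7 (value 15): max_ending_here = 37, max_so_far = 37

Maximum subarray: [8, -4, 3, 8, 2, 5, 15]
Maximum sum: 37

The maximum subarray is [8, -4, 3, 8, 2, 5, 15] with sum 37. This subarray runs from index 1 to index 7.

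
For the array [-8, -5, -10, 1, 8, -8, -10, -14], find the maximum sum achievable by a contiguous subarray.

Using Kadane's algorithm on [-8, -5, -10, 1, 8, -8, -10, -14]:

Scanning through the array:
Position 1 (value -5): max_ending_here = -5, max_so_far = -5
Position 2 (value -10): max_ending_here = -10, max_so_far = -5
Position 3 (value 1): max_ending_here = 1, max_so_far = 1
Position 4 (value 8): max_ending_here = 9, max_so_far = 9
Position 5 (value -8): max_ending_here = 1, max_so_far = 9
Position 6 (value -10): max_ending_here = -9, max_so_far = 9
Position 7 (value -14): max_ending_here = -14, max_so_far = 9

Maximum subarray: [1, 8]
Maximum sum: 9

The maximum subarray is [1, 8] with sum 9. This subarray runs from index 3 to index 4.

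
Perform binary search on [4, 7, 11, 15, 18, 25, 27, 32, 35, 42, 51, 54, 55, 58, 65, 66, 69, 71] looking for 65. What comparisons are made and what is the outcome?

Binary search for 65 in [4, 7, 11, 15, 18, 25, 27, 32, 35, 42, 51, 54, 55, 58, 65, 66, 69, 71]:

lo=0, hi=17, mid=8, arr[mid]=35 -> 35 < 65, search right half
lo=9, hi=17, mid=13, arr[mid]=58 -> 58 < 65, search right half
lo=14, hi=17, mid=15, arr[mid]=66 -> 66 > 65, search left half
lo=14, hi=14, mid=14, arr[mid]=65 -> Found target at index 14!

Binary search finds 65 at index 14 after 4 comparisons. The search repeatedly halves the search space by comparing with the middle element.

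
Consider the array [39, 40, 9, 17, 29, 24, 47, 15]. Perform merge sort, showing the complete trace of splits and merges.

Merge sort trace:

Split: [39, 40, 9, 17, 29, 24, 47, 15] -> [39, 40, 9, 17] and [29, 24, 47, 15]
  Split: [39, 40, 9, 17] -> [39, 40] and [9, 17]
    Split: [39, 40] -> [39] and [40]
    Merge: [39] + [40] -> [39, 40]
    Split: [9, 17] -> [9] and [17]
    Merge: [9] + [17] -> [9, 17]
  Merge: [39, 40] + [9, 17] -> [9, 17, 39, 40]
  Split: [29, 24, 47, 15] -> [29, 24] and [47, 15]
    Split: [29, 24] -> [29] and [24]
    Merge: [29] + [24] -> [24, 29]
    Split: [47, 15] -> [47] and [15]
    Merge: [47] + [15] -> [15, 47]
  Merge: [24, 29] + [15, 47] -> [15, 24, 29, 47]
Merge: [9, 17, 39, 40] + [15, 24, 29, 47] -> [9, 15, 17, 24, 29, 39, 40, 47]

Final sorted array: [9, 15, 17, 24, 29, 39, 40, 47]

The merge sort proceeds by recursively splitting the array and merging sorted halves.
After all merges, the sorted array is [9, 15, 17, 24, 29, 39, 40, 47].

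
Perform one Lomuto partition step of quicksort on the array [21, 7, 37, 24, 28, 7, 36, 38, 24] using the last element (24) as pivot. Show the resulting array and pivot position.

Lomuto partition with pivot = 24:

Initial array: [21, 7, 37, 24, 28, 7, 36, 38, 24]

arr[0]=21 <= 24: swap with position 0, array becomes [21, 7, 37, 24, 28, 7, 36, 38, 24]
arr[1]=7 <= 24: swap with position 1, array becomes [21, 7, 37, 24, 28, 7, 36, 38, 24]
arr[2]=37 > 24: no swap
arr[3]=24 <= 24: swap with position 2, array becomes [21, 7, 24, 37, 28, 7, 36, 38, 24]
arr[4]=28 > 24: no swap
arr[5]=7 <= 24: swap with position 3, array becomes [21, 7, 24, 7, 28, 37, 36, 38, 24]
arr[6]=36 > 24: no swap
arr[7]=38 > 24: no swap

Place pivot at position 4: [21, 7, 24, 7, 24, 37, 36, 38, 28]
Pivot position: 4

After partitioning with pivot 24, the array becomes [21, 7, 24, 7, 24, 37, 36, 38, 28]. The pivot is placed at index 4. All elements to the left of the pivot are <= 24, and all elements to the right are > 24.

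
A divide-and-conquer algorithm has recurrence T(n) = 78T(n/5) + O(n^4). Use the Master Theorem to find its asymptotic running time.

Master Theorem for T(n) = 78T(n/5) + O(n^4):

a = 78, b = 5, c = 4
log_b(a) = log_5(78) = 2.7070

Case 3: c = 4 > log_5(78) = 2.7070
T(n) = O(n^4) = O(n^4)

For T(n) = 78T(n/5) + O(n^4): log_5(78) = 2.7070. This is Case 3 of the Master Theorem (c > log_b(a), work dominated by root), giving O(n^4).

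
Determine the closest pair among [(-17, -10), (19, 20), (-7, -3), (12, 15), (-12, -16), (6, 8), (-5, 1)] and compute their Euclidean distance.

Computing all pairwise distances among 7 points:

d((-17, -10), (19, 20)) = 46.8615
d((-17, -10), (-7, -3)) = 12.2066
d((-17, -10), (12, 15)) = 38.2884
d((-17, -10), (-12, -16)) = 7.8102
d((-17, -10), (6, 8)) = 29.2062
d((-17, -10), (-5, 1)) = 16.2788
d((19, 20), (-7, -3)) = 34.7131
d((19, 20), (12, 15)) = 8.6023
d((19, 20), (-12, -16)) = 47.5079
d((19, 20), (6, 8)) = 17.6918
d((19, 20), (-5, 1)) = 30.6105
d((-7, -3), (12, 15)) = 26.1725
d((-7, -3), (-12, -16)) = 13.9284
d((-7, -3), (6, 8)) = 17.0294
d((-7, -3), (-5, 1)) = 4.4721 <-- minimum
d((12, 15), (-12, -16)) = 39.2046
d((12, 15), (6, 8)) = 9.2195
d((12, 15), (-5, 1)) = 22.0227
d((-12, -16), (6, 8)) = 30.0
d((-12, -16), (-5, 1)) = 18.3848
d((6, 8), (-5, 1)) = 13.0384

Closest pair: (-7, -3) and (-5, 1) with distance 4.4721

The closest pair is (-7, -3) and (-5, 1) with Euclidean distance 4.4721. For 7 points, brute-force pairwise comparison is shown above. For large n, the divide-and-conquer algorithm (sort by x, recurse on halves, check the dividing strip) achieves O(n log n).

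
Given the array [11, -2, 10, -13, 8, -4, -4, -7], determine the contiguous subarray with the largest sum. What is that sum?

Using Kadane's algorithm on [11, -2, 10, -13, 8, -4, -4, -7]:

Scanning through the array:
Position 1 (value -2): max_ending_here = 9, max_so_far = 11
Position 2 (value 10): max_ending_here = 19, max_so_far = 19
Position 3 (value -13): max_ending_here = 6, max_so_far = 19
Position 4 (value 8): max_ending_here = 14, max_so_far = 19
Position 5 (value -4): max_ending_here = 10, max_so_far = 19
Position 6 (value -4): max_ending_here = 6, max_so_far = 19
Position 7 (value -7): max_ending_here = -1, max_so_far = 19

Maximum subarray: [11, -2, 10]
Maximum sum: 19

The maximum subarray is [11, -2, 10] with sum 19. This subarray runs from index 0 to index 2.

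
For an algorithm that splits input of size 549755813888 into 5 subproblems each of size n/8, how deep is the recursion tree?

For divide and conquer with division factor 8:

Problem sizes at each level:
Level 0: 549755813888
Level 1: 68719476736
Level 2: 8589934592
Level 3: 1073741824
Level 4: 134217728
Level 5: 16777216
Level 6: 2097152
Level 7: 262144
Level 8: 32768
Level 9: 4096
Level 10: 512
Level 11: 64
Level 12: 8
Level 13: 1

The root is level 0 and the size-1 base case is level 13 (the tree spans levels 0 through 13, i.e. 14 levels counting the root), so the depth is the number of divisions: log_8(549755813888) = 13

The recursion tree depth is log_8(549755813888) = 13. At each level, the problem size is divided by 8, so it takes 13 divisions to reduce to a base case of size 1. The algorithm makes 5 recursive calls at each level.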